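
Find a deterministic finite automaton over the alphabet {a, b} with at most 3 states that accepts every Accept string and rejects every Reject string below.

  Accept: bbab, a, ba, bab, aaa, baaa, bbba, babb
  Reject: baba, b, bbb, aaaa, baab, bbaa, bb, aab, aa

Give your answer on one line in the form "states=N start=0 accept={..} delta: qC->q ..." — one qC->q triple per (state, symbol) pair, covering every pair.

State merging on the prefix tree: take the shortest (then alphabetical) example prefix whose next move is undefined and point that move at state 0, else 1, else 2, ...; a target is out if some Accept/Reject pair would then sit in one state with the same input left (inseparable). If every existing state is out, open a new one.
a: 0a undefined. 0a->0: no, a/aaaa meet in 0. Open state 1: 0a->1.
b: 0b undefined. 0b->0: ok.
aa: 1a undefined. 1a->0: ok.
bab: 1b undefined. 1b->0: no, bbab/b meet in 0. 1b->1: ok.
All examples now run through 2 states with every (state, symbol) defined. Accept strings end in {1}, Reject strings end in {0}; accept={1}.

states=2 start=0 accept={1} delta: 0a->1 0b->0 1a->0 1b->1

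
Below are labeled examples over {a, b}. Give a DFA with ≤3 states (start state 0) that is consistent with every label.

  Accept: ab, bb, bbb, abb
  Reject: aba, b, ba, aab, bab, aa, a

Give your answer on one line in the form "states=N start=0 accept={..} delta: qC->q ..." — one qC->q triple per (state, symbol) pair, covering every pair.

states=3 start=0 accept={2} delta: 0a->1 0b->1 1a->0 1b->2 2a->0 2b->2

State merging on the prefix tree: take the shortest (then alphabetical) example prefix whose next move is undefined and point that move at state 0, else 1, else 2, ...; a target is out if some Accept/Reject pair would then sit in one state with the same input left (inseparable). If every existing state is out, open a new one.
a: 0a undefined. 0a->0: no, ab/b meet in 0 with "b" left. Open state 1: 0a->1.
b: 0b undefined. 0b->0: no, ab/bab meet in 1 with "b" left. 0b->1: ok.
aa: 1a undefined. 1a->0: ok.
ab: 1b undefined. 1b->0: no, ab/ba meet in 0. 1b->1: no, ab/b meet in 1. Open state 2: 1b->2.
aba: 2a undefined. 2a->0: ok.
abb: 2b undefined. 2b->0: no, bbb/aba meet in 0. 2b->1: no, bbb/b meet in 1. 2b->2: ok.
All examples now run through 3 states with every (state, symbol) defined. Accept strings end in {2}, Reject strings end in {0,1}; accept={2}.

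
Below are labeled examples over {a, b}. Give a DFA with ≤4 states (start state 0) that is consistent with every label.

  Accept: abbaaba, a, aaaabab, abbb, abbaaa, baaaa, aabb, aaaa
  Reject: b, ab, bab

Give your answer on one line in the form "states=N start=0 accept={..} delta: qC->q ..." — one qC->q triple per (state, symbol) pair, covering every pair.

Fold the examples into a partial DFA from state 0: repeatedly fix the first undefined (state, symbol) met by the shortest-then-alphabetical prefix, trying targets in increasing order and rejecting any under which an Accept and a Reject string meet in one state with the same remainder; add a state when all current targets are rejected. Accepting states are where Accept strings end.
a: 0a undefined. 0a->0: no, aaaabab/bab meet in 0 with "bab" left. Open state 1: 0a->1.
b: 0b undefined. 0b->0: ok.
aa: 1a undefined. 1a->0: no, aaaabab/ab meet in 1 with "b" left. 1a->1: ok.
ab: 1b undefined. 1b->0: no, aaaabab/b meet in 0. 1b->1: no, abbaaba/ab meet in 1. Open state 2: 1b->2.
abb: 2b undefined. 2b->0: no, abbb/b meet in 0. 2b->1: no, abbb/ab meet in 2. 2b->2: no, abbb/ab meet in 2. Open state 3: 2b->3.
abba: 3a undefined. 3a->0: ok.
abbb: 3b undefined. 3b->0: no, abbb/b meet in 0. 3b->1: ok.
aaaaba: 2a undefined. 2a->0: no, abbaaba/b meet in 0. 2a->1: no, aaaabab/ab meet in 2. 2a->2: no, abbaaba/ab meet in 2. 2a->3: ok.
All examples now run through 4 states with every (state, symbol) defined. Accept strings end in {1,3}, Reject strings end in {0,2}; accept={1,3}.

states=4 start=0 accept={1,3} delta: 0a->1 0b->0 1a->1 1b->2 2a->3 2b->3 3a->0 3b->1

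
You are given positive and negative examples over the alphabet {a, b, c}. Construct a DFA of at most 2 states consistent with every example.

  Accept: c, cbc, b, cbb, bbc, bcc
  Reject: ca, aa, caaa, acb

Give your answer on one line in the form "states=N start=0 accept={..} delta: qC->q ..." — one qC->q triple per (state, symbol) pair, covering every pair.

Fold the examples into a partial DFA from state 0: repeatedly fix the first undefined (state, symbol) met by the shortest-then-alphabetical prefix, trying targets in increasing order and rejecting any under which an Accept and a Reject string meet in one state with the same remainder; add a state when all current targets are rejected. Accepting states are where Accept strings end.
a: 0a undefined. 0a->0: ok.
b: 0b undefined. 0b->0: no, b/aa meet in 0. Open state 1: 0b->1.
c: 0c undefined. 0c->0: no, c/ca meet in 0. 0c->1: ok.
bb: 1b undefined. 1b->0: ok.
bc: 1c undefined. 1c->0: ok.
ca: 1a undefined. 1a->0: ok.
All examples now run through 2 states with every (state, symbol) defined. Accept strings end in {1}, Reject strings end in {0}; accept={1}.

states=2 start=0 accept={1} delta: 0a->0 0b->1 0c->1 1a->0 1b->0 1c->0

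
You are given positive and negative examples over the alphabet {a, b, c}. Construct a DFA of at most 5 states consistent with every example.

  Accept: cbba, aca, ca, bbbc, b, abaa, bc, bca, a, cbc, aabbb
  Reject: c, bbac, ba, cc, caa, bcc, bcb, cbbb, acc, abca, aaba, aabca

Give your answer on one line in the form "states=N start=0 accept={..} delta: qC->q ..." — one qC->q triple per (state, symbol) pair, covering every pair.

Fold the examples into a partial DFA from state 0: repeatedly fix the first undefined (state, symbol) met by the shortest-then-alphabetical prefix, trying targets in increasing order and rejecting any under which an Accept and a Reject string meet in one state with the same remainder; add a state when all current targets are rejected. Accepting states are where Accept strings end.
a: 0a undefined. 0a->0: no, bca/abca meet in 0 with "bca" left. Open state 1: 0a->1.
b: 0b undefined. 0b->0: no, bbbc/c meet in 0 with "c" left. 0b->1: ok.
c: 0c undefined. 0c->0: ok.
aa: 1a undefined. 1a->0: no, aca/aabca meet in 1 with "ca" left. 1a->1: no, cbba/aaba meet in 1 with "ba" left. Open state 2: 1a->2.
ab: 1b undefined. 1b->0: no, cbba/cbbb meet in 1. 1b->1: no, cbba/ba meet in 2. 1b->2: ok.
ac: 1c undefined. 1c->0: no, aca/bcb meet in 1. 1c->1: no, aca/ba meet in 2. 1c->2: no, bc/ba meet in 2. Open state 3: 1c->3.
aab: 2b undefined. 2b->0: no, ca/aaba meet in 1. 2b->1: no, aca/aabca meet in 3 with "a" left. 2b->2: no, cbba/aaba meet in 2 with "a" left. 2b->3: no, aca/aaba meet in 3 with "a" left. Open state 4: 2b->4.
aba: 2a undefined. 2a->0: no, cbba/c meet in 0. 2a->1: no, abaa/ba meet in 2. 2a->2: no, cbba/ba meet in 2. 2a->3: ok.
abc: 2c undefined. 2c->0: no, ca/abca meet in 1. 2c->1: ok.
aca: 3a undefined. 3a->0: no, aca/c meet in 0. 3a->1: ok.
acc: 3c undefined. 3c->0: ok.
bcb: 3b undefined. 3b->0: ok.
aaba: 4a undefined. 4a->0: ok.
aabb: 4b undefined. 4b->0: ok.
aabc: 4c undefined. 4c->0: no, aca/aabca meet in 1. 4c->1: ok.
All examples now run through 5 states with every (state, symbol) defined. Accept strings end in {1,3}, Reject strings end in {0,2,4}; accept={1,3}.

states=5 start=0 accept={1,3} delta: 0a->1 0b->1 0c->0 1a->2 1b->2 1c->3 2a->3 2b->4 2c->1 3a->1 3b->0 3c->0 4a->0 4b->0 4c->1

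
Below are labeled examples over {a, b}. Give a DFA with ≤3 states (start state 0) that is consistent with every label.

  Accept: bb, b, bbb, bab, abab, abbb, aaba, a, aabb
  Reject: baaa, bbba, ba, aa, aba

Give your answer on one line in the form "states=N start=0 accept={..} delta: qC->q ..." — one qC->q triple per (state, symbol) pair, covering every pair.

State merging on the prefix tree: take the shortest (then alphabetical) example prefix whose next move is undefined and point that move at state 0, else 1, else 2, ...; a target is out if some Accept/Reject pair would then sit in one state with the same input left (inseparable). If every existing state is out, open a new one.
a: 0a undefined. 0a->0: no, aaba/ba meet in 0 with "ba" left. Open state 1: 0a->1.
b: 0b undefined. 0b->0: no, a/bbba meet in 1. 0b->1: ok.
aa: 1a undefined. 1a->0: no, aaba/baaa meet in 0. 1a->1: no, b/baaa meet in 1. Open state 2: 1a->2.
ab: 1b undefined. 1b->0: no, b/aba meet in 1. 1b->1: ok.
aab: 2b undefined. 2b->0: ok.
baa: 2a undefined. 2a->0: no, bb/baaa meet in 1. 2a->1: ok.
All examples now run through 3 states with every (state, symbol) defined. Accept strings end in {0,1}, Reject strings end in {2}; accept={0,1}.

states=3 start=0 accept={0,1} delta: 0a->1 0b->1 1a->2 1b->1 2a->1 2b->0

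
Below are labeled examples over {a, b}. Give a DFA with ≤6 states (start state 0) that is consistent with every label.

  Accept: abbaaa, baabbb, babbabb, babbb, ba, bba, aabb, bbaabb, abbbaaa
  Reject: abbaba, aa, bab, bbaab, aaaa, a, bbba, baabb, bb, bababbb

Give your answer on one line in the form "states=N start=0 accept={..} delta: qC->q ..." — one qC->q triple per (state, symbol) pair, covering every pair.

Grow the machine one transition at a time. Run the examples from 0; the earliest place one falls off (shortest prefix, ties alphabetical) gets sent to the lowest-numbered state that keeps every Accept/Reject pair distinguishable — a pair clashes when both reach the same state with identical unread suffix — and to a fresh state only if none does.
a: 0a undefined. 0a->0: no, aabb/bb meet in 0 with "bb" left. Open state 1: 0a->1.
b: 0b undefined. 0b->0: no, ba/a meet in 1. 0b->1: no, ba/aa meet in 1 with "a" left. Open state 2: 0b->2.
aa: 1a undefined. 1a->0: no, aabb/bb meet in 2 with "b" left. 1a->1: ok.
ab: 1b undefined. 1b->0: ok.
ba: 2a undefined. 2a->0: no, abbaaa/aa meet in 1. 2a->1: no, abbaaa/abbaba meet in 1. 2a->2: no, bba/abbaba meet in 2 with "ba" left. Open state 3: 2a->3.
bb: 2b undefined. 2b->0: no, ba/bbba meet in 3. 2b->1: no, bba/aa meet in 1. 2b->2: no, ba/bbba meet in 3. 2b->3: no, ba/bb meet in 3. Open state 4: 2b->4.
baa: 3a undefined. 3a->0: no, abbaaa/aa meet in 1. 3a->1: no, abbaaa/aa meet in 1. 3a->2: ok.
bab: 3b undefined. 3b->0: no, babbb/bb meet in 4. 3b->1: ok.
bba: 4a undefined. 4a->0: no, bba/bbaab meet in 0. 4a->1: no, bba/abbaba meet in 1. 4a->2: ok.
bbb: 4b undefined. 4b->0: no, bbaabb/baabb meet in 0. 4b->1: ok.
All examples now run through 5 states with every (state, symbol) defined. Accept strings end in {0,2,3}, Reject strings end in {1,4}; accept={0,2,3}.

states=5 start=0 accept={0,2,3} delta: 0a->1 0b->2 1a->1 1b->0 2a->3 2b->4 3a->2 3b->1 4a->2 4b->1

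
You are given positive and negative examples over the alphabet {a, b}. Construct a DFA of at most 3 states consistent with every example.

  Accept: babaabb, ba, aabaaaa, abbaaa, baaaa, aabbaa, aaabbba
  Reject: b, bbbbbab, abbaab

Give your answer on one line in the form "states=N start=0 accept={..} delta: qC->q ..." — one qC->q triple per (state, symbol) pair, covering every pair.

Grow the machine one transition at a time. Run the examples from 0; the earliest place one falls off (shortest prefix, ties alphabetical) gets sent to the lowest-numbered state that keeps every Accept/Reject pair distinguishable — a pair clashes when both reach the same state with identical unread suffix — and to a fresh state only if none does.
a: 0a undefined. 0a->0: ok.
b: 0b undefined. 0b->0: no, babaabb/b meet in 0. Open state 1: 0b->1.
ba: 1a undefined. 1a->0: ok.
bb: 1b undefined. 1b->0: ok.
All examples now run through 2 states with every (state, symbol) defined. Accept strings end in {0}, Reject strings end in {1}; accept={0}.

states=2 start=0 accept={0} delta: 0a->0 0b->1 1a->0 1b->0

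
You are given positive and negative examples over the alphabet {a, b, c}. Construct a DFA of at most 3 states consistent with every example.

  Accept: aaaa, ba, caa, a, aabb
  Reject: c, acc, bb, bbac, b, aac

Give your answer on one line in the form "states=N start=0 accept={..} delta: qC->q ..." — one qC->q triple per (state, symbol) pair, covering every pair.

Grow the machine one transition at a time. Run the examples from 0; the earliest place one falls off (shortest prefix, ties alphabetical) gets sent to the lowest-numbered state that keeps every Accept/Reject pair distinguishable — a pair clashes when both reach the same state with identical unread suffix — and to a fresh state only if none does.
a: 0a undefined. 0a->0: no, aabb/bb meet in 0 with "bb" left. Open state 1: 0a->1.
b: 0b undefined. 0b->0: ok.
c: 0c undefined. 0c->0: ok.
aa: 1a undefined. 1a->0: no, aaaa/c meet in 0. 1a->1: ok.
ac: 1c undefined. 1c->0: ok.
aab: 1b undefined. 1b->0: no, aabb/c meet in 0. 1b->1: ok.
All examples now run through 2 states with every (state, symbol) defined. Accept strings end in {1}, Reject strings end in {0}; accept={1}.

states=2 start=0 accept={1} delta: 0a->1 0b->0 0c->0 1a->1 1b->1 1c->0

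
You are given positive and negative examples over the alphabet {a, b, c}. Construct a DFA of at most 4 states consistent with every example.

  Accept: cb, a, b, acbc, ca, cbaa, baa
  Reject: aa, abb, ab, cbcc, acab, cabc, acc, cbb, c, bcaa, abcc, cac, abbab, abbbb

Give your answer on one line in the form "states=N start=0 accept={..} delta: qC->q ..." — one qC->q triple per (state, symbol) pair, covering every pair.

Grow the machine one transition at a time. Run the examples from 0; the earliest place one falls off (shortest prefix, ties alphabetical) gets sent to the lowest-numbered state that keeps every Accept/Reject pair distinguishable — a pair clashes when both reach the same state with identical unread suffix — and to a fresh state only if none does.
a: 0a undefined. 0a->0: no, a/aa meet in 0. Open state 1: 0a->1.
b: 0b undefined. 0b->0: no, baa/aa meet in 1 with "a" left. 0b->1: ok.
c: 0c undefined. 0c->0: ok.
aa: 1a undefined. 1a->0: ok.
ab: 1b undefined. 1b->0: no, cb/abb meet in 1. 1b->1: no, cb/abb meet in 1. Open state 2: 1b->2.
ac: 1c undefined. 1c->0: no, acbc/aa meet in 0. 1c->1: no, cb/cbcc meet in 1. 1c->2: ok.
abb: 2b undefined. 2b->0: no, acbc/aa meet in 0. 2b->1: no, cb/abb meet in 1. 2b->2: no, acbc/cbcc meet in 2 with "c" left. Open state 3: 2b->3.
abc: 2c undefined. 2c->0: ok.
aca: 2a undefined. 2a->0: no, cb/acab meet in 1. 2a->1: ok.
abba: 3a undefined. 3a->0: no, cb/abbab meet in 1. 3a->1: ok.
abbb: 3b undefined. 3b->0: no, cb/abbbb meet in 1. 3b->1: ok.
acbc: 3c undefined. 3c->0: no, acbc/aa meet in 0. 3c->1: ok.
All examples now run through 4 states with every (state, symbol) defined. Accept strings end in {1}, Reject strings end in {0,2,3}; accept={1}.

states=4 start=0 accept={1} delta: 0a->1 0b->1 0c->0 1a->0 1b->2 1c->2 2a->1 2b->3 2c->0 3a->1 3b->1 3c->1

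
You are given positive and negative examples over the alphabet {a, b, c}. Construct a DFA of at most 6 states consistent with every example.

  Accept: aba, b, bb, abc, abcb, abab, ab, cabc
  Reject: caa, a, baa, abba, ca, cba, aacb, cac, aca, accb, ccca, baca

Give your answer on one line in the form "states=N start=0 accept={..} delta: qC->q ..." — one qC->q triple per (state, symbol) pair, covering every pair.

states=5 start=0 accept={1,2,3} delta: 0a->0 0b->1 0c->2 1a->3 1b->2 1c->1 2a->4 2b->0 2c->2 3a->0 3b->1 3c->0 4a->0 4b->0 4c->0

Fold the examples into a partial DFA from state 0: repeatedly fix the first undefined (state, symbol) met by the shortest-then-alphabetical prefix, trying targets in increasing order and rejecting any under which an Accept and a Reject string meet in one state with the same remainder; add a state when all current targets are rejected. Accepting states are where Accept strings end.
a: 0a undefined. 0a->0: ok.
b: 0b undefined. 0b->0: no, aba/a meet in 0. Open state 1: 0b->1.
c: 0c undefined. 0c->0: no, aba/cba meet in 1 with "a" left. 0c->1: no, aba/ca meet in 1 with "a" left. Open state 2: 0c->2.
ba: 1a undefined. 1a->0: no, aba/a meet in 0. 1a->1: no, aba/baa meet in 1. 1a->2: no, abab/aacb meet in 2 with "b" left. Open state 3: 1a->3.
bb: 1b undefined. 1b->0: no, bb/a meet in 0. 1b->1: no, aba/abba meet in 3. 1b->2: ok.
ca: 2a undefined. 2a->0: no, bb/cac meet in 2. 2a->1: no, aba/caa meet in 3. 2a->2: no, bb/caa meet in 2. 2a->3: no, aba/abba meet in 3. Open state 4: 2a->4.
cb: 2b undefined. 2b->0: ok.
cc: 2c undefined. 2c->0: no, b/accb meet in 1. 2c->1: no, bb/accb meet in 2. 2c->2: ok.
abc: 1c undefined. 1c->0: no, abc/a meet in 0. 1c->1: ok.
baa: 3a undefined. 3a->0: ok.
bac: 3c undefined. 3c->0: ok.
caa: 4a undefined. 4a->0: ok.
cab: 4b undefined. 4b->0: ok.
cac: 4c undefined. 4c->0: ok.
abab: 3b undefined. 3b->0: no, abab/caa meet in 0. 3b->1: ok.
All examples now run through 5 states with every (state, symbol) defined. Accept strings end in {1,2,3}, Reject strings end in {0,4}; accept={1,2,3}.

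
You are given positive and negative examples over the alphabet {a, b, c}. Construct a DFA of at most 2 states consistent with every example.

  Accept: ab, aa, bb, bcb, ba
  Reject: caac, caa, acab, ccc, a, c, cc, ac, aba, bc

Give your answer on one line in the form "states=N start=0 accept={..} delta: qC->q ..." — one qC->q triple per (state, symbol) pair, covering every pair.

states=2 start=0 accept={0} delta: 0a->1 0b->1 0c->1 1a->0 1b->0 1c->1

Grow the machine one transition at a time. Run the examples from 0; the earliest place one falls off (shortest prefix, ties alphabetical) gets sent to the lowest-numbered state that keeps every Accept/Reject pair distinguishable — a pair clashes when both reach the same state with identical unread suffix — and to a fresh state only if none does.
a: 0a undefined. 0a->0: no, aa/a meet in 0. Open state 1: 0a->1.
b: 0b undefined. 0b->0: no, ba/a meet in 1. 0b->1: ok.
c: 0c undefined. 0c->0: no, aa/caa meet in 1 with "a" left. 0c->1: ok.
aa: 1a undefined. 1a->0: ok.
ab: 1b undefined. 1b->0: ok.
ac: 1c undefined. 1c->0: no, ab/caac meet in 0. 1c->1: ok.
All examples now run through 2 states with every (state, symbol) defined. Accept strings end in {0}, Reject strings end in {1}; accept={0}.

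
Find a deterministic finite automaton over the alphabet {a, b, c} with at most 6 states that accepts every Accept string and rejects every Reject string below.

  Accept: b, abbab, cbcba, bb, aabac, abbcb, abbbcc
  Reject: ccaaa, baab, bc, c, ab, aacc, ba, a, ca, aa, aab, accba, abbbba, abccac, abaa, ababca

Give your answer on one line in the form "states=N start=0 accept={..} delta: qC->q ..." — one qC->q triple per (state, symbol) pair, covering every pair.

Fold the examples into a partial DFA from state 0: repeatedly fix the first undefined (state, symbol) met by the shortest-then-alphabetical prefix, trying targets in increasing order and rejecting any under which an Accept and a Reject string meet in one state with the same remainder; add a state when all current targets are rejected. Accepting states are where Accept strings end.
a: 0a undefined. 0a->0: no, b/ab meet in 0 with "b" left. Open state 1: 0a->1.
b: 0b undefined. 0b->0: ok.
c: 0c undefined. 0c->0: no, b/bc meet in 0. 0c->1: ok.
aa: 1a undefined. 1a->0: no, b/baab meet in 0. 1a->1: ok.
ab: 1b undefined. 1b->0: no, b/baab meet in 0. 1b->1: no, abbab/baab meet in 1. Open state 2: 1b->2.
ac: 1c undefined. 1c->0: ok.
aba: 2a undefined. 2a->0: no, b/accba meet in 0. 2a->1: ok.
abb: 2b undefined. 2b->0: no, abbab/baab meet in 2. 2b->1: no, abbab/baab meet in 2. 2b->2: no, abbab/baab meet in 2. Open state 3: 2b->3.
abc: 2c undefined. 2c->0: no, b/abccac meet in 0. 2c->1: no, b/abccac meet in 0. 2c->2: no, b/abccac meet in 0. 2c->3: ok.
abba: 3a undefined. 3a->0: no, b/ababca meet in 0. 3a->1: no, abbab/baab meet in 2. 3a->2: ok.
abbb: 3b undefined. 3b->0: no, cbcba/ccaaa meet in 1. 3b->1: no, cbcba/ccaaa meet in 1. 3b->2: no, cbcba/ccaaa meet in 1. 3b->3: no, cbcba/baab meet in 2. Open state 4: 3b->4.
abbc: 3c undefined. 3c->0: no, b/abccac meet in 0. 3c->1: no, b/abccac meet in 0. 3c->2: no, b/abccac meet in 0. 3c->3: no, abbab/abccac meet in 3. 3c->4: ok.
abbbb: 4b undefined. 4b->0: ok.
abbbc: 4c undefined. 4c->0: no, abbbcc/ccaaa meet in 1. 4c->1: ok.
abcca: 4a undefined. 4a->0: ok.
All examples now run through 5 states with every (state, symbol) defined. Accept strings end in {0,3}, Reject strings end in {1,2}; accept={0,3}.

states=5 start=0 accept={0,3} delta: 0a->1 0b->0 0c->1 1a->1 1b->2 1c->0 2a->1 2b->3 2c->3 3a->2 3b->4 3c->4 4a->0 4b->0 4c->1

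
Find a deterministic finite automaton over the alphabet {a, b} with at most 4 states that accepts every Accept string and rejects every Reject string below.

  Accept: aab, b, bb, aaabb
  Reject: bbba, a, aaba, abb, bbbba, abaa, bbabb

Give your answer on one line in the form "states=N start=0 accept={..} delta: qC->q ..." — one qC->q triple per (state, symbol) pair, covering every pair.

states=3 start=0 accept={0} delta: 0a->1 0b->0 1a->2 1b->1 2a->2 2b->0

Grow the machine one transition at a time. Run the examples from 0; the earliest place one falls off (shortest prefix, ties alphabetical) gets sent to the lowest-numbered state that keeps every Accept/Reject pair distinguishable — a pair clashes when both reach the same state with identical unread suffix — and to a fresh state only if none does.
a: 0a undefined. 0a->0: no, bb/abb meet in 0 with "bb" left. Open state 1: 0a->1.
b: 0b undefined. 0b->0: ok.
aa: 1a undefined. 1a->0: no, aaabb/abb meet in 1 with "bb" left. 1a->1: no, aaabb/abb meet in 1 with "bb" left. Open state 2: 1a->2.
ab: 1b undefined. 1b->0: no, b/abb meet in 0. 1b->1: ok.
aaa: 2a undefined. 2a->0: no, b/abaa meet in 0. 2a->1: no, aaabb/bbba meet in 1. 2a->2: ok.
aab: 2b undefined. 2b->0: ok.
All examples now run through 3 states with every (state, symbol) defined. Accept strings end in {0}, Reject strings end in {1,2}; accept={0}.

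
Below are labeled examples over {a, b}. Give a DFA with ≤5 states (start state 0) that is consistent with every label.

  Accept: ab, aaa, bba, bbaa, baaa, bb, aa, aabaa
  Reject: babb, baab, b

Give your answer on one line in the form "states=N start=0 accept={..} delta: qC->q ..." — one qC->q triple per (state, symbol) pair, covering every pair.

State merging on the prefix tree: take the shortest (then alphabetical) example prefix whose next move is undefined and point that move at state 0, else 1, else 2, ...; a target is out if some Accept/Reject pair would then sit in one state with the same input left (inseparable). If every existing state is out, open a new one.
a: 0a undefined. 0a->0: no, ab/b meet in 0 with "b" left. Open state 1: 0a->1.
b: 0b undefined. 0b->0: no, bb/b meet in 0. 0b->1: ok.
aa: 1a undefined. 1a->0: no, ab/babb meet in 1 with "b" left. 1a->1: no, ab/baab meet in 1 with "b" left. Open state 2: 1a->2.
ab: 1b undefined. 1b->0: no, bba/b meet in 1. 1b->1: no, ab/b meet in 1. 1b->2: ok.
aaa: 2a undefined. 2a->0: no, bbaa/baab meet in 1. 2a->1: no, ab/baab meet in 2. 2a->2: ok.
aab: 2b undefined. 2b->0: ok.
All examples now run through 3 states with every (state, symbol) defined. Accept strings end in {2}, Reject strings end in {0,1}; accept={2}.

states=3 start=0 accept={2} delta: 0a->1 0b->1 1a->2 1b->2 2a->2 2b->0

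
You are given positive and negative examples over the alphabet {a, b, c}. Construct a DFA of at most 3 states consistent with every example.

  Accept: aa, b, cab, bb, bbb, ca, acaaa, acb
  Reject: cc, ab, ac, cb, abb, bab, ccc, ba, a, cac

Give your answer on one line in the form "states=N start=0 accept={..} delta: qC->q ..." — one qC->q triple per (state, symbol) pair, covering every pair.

Fold the examples into a partial DFA from state 0: repeatedly fix the first undefined (state, symbol) met by the shortest-then-alphabetical prefix, trying targets in increasing order and rejecting any under which an Accept and a Reject string meet in one state with the same remainder; add a state when all current targets are rejected. Accepting states are where Accept strings end.
a: 0a undefined. 0a->0: no, aa/a meet in 0. Open state 1: 0a->1.
b: 0b undefined. 0b->0: ok.
c: 0c undefined. 0c->0: no, b/cc meet in 0. 0c->1: ok.
aa: 1a undefined. 1a->0: ok.
ab: 1b undefined. 1b->0: no, aa/ab meet in 0. 1b->1: ok.
ac: 1c undefined. 1c->0: no, aa/cc meet in 0. 1c->1: no, acb/cc meet in 1. Open state 2: 1c->2.
aca: 2a undefined. 2a->0: ok.
acb: 2b undefined. 2b->0: ok.
ccc: 2c undefined. 2c->0: no, aa/ccc meet in 0. 2c->1: ok.
All examples now run through 3 states with every (state, symbol) defined. Accept strings end in {0}, Reject strings end in {1,2}; accept={0}.

states=3 start=0 accept={0} delta: 0a->1 0b->0 0c->1 1a->0 1b->1 1c->2 2a->0 2b->0 2c->1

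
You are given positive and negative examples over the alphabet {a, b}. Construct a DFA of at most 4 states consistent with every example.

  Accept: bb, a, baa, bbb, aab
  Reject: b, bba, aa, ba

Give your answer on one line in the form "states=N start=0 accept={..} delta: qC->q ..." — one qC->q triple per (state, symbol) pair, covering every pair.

states=3 start=0 accept={1} delta: 0a->1 0b->2 1a->2 1b->1 2a->0 2b->1

Grow the machine one transition at a time. Run the examples from 0; the earliest place one falls off (shortest prefix, ties alphabetical) gets sent to the lowest-numbered state that keeps every Accept/Reject pair distinguishable — a pair clashes when both reach the same state with identical unread suffix — and to a fresh state only if none does.
a: 0a undefined. 0a->0: no, a/aa meet in 0. Open state 1: 0a->1.
b: 0b undefined. 0b->0: no, bb/b meet in 0. 0b->1: no, a/b meet in 1. Open state 2: 0b->2.
aa: 1a undefined. 1a->0: no, aab/b meet in 2. 1a->1: no, a/aa meet in 1. 1a->2: ok.
ba: 2a undefined. 2a->0: ok.
bb: 2b undefined. 2b->0: no, bb/ba meet in 0. 2b->1: ok.
bbb: 1b undefined. 1b->0: no, bbb/ba meet in 0. 1b->1: ok.
All examples now run through 3 states with every (state, symbol) defined. Accept strings end in {1}, Reject strings end in {0,2}; accept={1}.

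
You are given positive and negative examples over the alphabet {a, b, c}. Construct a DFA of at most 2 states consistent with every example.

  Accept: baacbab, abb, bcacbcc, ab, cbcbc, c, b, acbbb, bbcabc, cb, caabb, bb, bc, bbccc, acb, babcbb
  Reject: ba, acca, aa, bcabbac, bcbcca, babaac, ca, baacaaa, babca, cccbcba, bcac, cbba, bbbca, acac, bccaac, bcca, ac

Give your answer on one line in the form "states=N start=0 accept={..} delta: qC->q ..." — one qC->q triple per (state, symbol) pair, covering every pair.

states=2 start=0 accept={0} delta: 0a->1 0b->0 0c->0 1a->1 1b->0 1c->1

Fold the examples into a partial DFA from state 0: repeatedly fix the first undefined (state, symbol) met by the shortest-then-alphabetical prefix, trying targets in increasing order and rejecting any under which an Accept and a Reject string meet in one state with the same remainder; add a state when all current targets are rejected. Accepting states are where Accept strings end.
a: 0a undefined. 0a->0: no, c/ac meet in 0 with "c" left. Open state 1: 0a->1.
b: 0b undefined. 0b->0: ok.
c: 0c undefined. 0c->0: ok.
aa: 1a undefined. 1a->0: no, cbcbc/aa meet in 0. 1a->1: ok.
ab: 1b undefined. 1b->0: ok.
ac: 1c undefined. 1c->0: no, baacbab/bcabbac meet in 0. 1c->1: ok.
All examples now run through 2 states with every (state, symbol) defined. Accept strings end in {0}, Reject strings end in {1}; accept={0}.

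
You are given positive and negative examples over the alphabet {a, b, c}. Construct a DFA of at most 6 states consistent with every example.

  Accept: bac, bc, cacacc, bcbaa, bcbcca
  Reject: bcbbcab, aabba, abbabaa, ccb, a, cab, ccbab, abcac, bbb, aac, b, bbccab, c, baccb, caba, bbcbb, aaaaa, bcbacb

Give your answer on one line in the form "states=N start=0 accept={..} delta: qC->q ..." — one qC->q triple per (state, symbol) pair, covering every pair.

states=5 start=0 accept={2,4} delta: 0a->0 0b->1 0c->1 1a->1 1b->0 1c->2 2a->0 2b->3 2c->0 3a->4 3b->0 3c->3 4a->2 4b->0 4c->0

State merging on the prefix tree: take the shortest (then alphabetical) example prefix whose next move is undefined and point that move at state 0, else 1, else 2, ...; a target is out if some Accept/Reject pair would then sit in one state with the same input left (inseparable). If every existing state is out, open a new one.
a: 0a undefined. 0a->0: ok.
b: 0b undefined. 0b->0: no, bac/aac meet in 0 with "c" left. Open state 1: 0b->1.
c: 0c undefined. 0c->0: no, cacacc/a meet in 0. 0c->1: ok.
ba: 1a undefined. 1a->0: no, bac/cab meet in 1. 1a->1: ok.
bb: 1b undefined. 1b->0: ok.
bc: 1c undefined. 1c->0: no, bac/bcbbcab meet in 0. 1c->1: no, bac/abbabaa meet in 1. Open state 2: 1c->2.
bcb: 2b undefined. 2b->0: no, bcbaa/aabba meet in 0. 2b->1: no, bcbaa/abbabaa meet in 1. 2b->2: no, bac/ccb meet in 2. Open state 3: 2b->3.
abca: 2a undefined. 2a->0: ok.
bacc: 2c undefined. 2c->0: ok.
bcba: 3a undefined. 3a->0: no, bcbaa/aabba meet in 0. 3a->1: no, bcbaa/abbabaa meet in 1. 3a->2: no, bcbaa/aabba meet in 0. 3a->3: no, bcbaa/ccb meet in 3. Open state 4: 3a->4.
bcbb: 3b undefined. 3b->0: ok.
bcbc: 3c undefined. 3c->0: no, bcbcca/abbabaa meet in 1. 3c->1: no, bcbcca/bcbbcab meet in 0. 3c->2: no, bcbcca/bcbbcab meet in 0. 3c->3: ok.
bcbaa: 4a undefined. 4a->0: no, bcbaa/bcbbcab meet in 0. 4a->1: no, bcbaa/abbabaa meet in 1. 4a->2: ok.
bcbac: 4c undefined. 4c->0: ok.
ccbab: 4b undefined. 4b->0: ok.
All examples now run through 5 states with every (state, symbol) defined. Accept strings end in {2,4}, Reject strings end in {0,1,3}; accept={2,4}.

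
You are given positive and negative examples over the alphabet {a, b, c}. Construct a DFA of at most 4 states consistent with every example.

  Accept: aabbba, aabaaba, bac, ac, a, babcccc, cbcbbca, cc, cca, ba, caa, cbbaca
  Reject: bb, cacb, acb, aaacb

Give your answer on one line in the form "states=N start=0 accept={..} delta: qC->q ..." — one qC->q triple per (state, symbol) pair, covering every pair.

states=2 start=0 accept={0} delta: 0a->0 0b->1 0c->0 1a->0 1b->1 1c->0

State merging on the prefix tree: take the shortest (then alphabetical) example prefix whose next move is undefined and point that move at state 0, else 1, else 2, ...; a target is out if some Accept/Reject pair would then sit in one state with the same input left (inseparable). If every existing state is out, open a new one.
a: 0a undefined. 0a->0: ok.
b: 0b undefined. 0b->0: no, aabbba/bb meet in 0. Open state 1: 0b->1.
c: 0c undefined. 0c->0: ok.
ba: 1a undefined. 1a->0: ok.
bb: 1b undefined. 1b->0: no, aabbba/bb meet in 0. 1b->1: ok.
cbc: 1c undefined. 1c->0: ok.
All examples now run through 2 states with every (state, symbol) defined. Accept strings end in {0}, Reject strings end in {1}; accept={0}.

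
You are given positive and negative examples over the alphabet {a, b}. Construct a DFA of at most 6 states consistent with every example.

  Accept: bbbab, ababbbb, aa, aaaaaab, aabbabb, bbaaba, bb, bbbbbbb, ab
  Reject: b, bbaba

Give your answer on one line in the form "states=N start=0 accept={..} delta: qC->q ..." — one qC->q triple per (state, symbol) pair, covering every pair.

states=4 start=0 accept={2,3} delta: 0a->1 0b->1 1a->2 1b->2 2a->1 2b->3 3a->2 3b->2

Grow the machine one transition at a time. Run the examples from 0; the earliest place one falls off (shortest prefix, ties alphabetical) gets sent to the lowest-numbered state that keeps every Accept/Reject pair distinguishable — a pair clashes when both reach the same state with identical unread suffix — and to a fresh state only if none does.
a: 0a undefined. 0a->0: no, aaaaaab/b meet in 0 with "b" left. Open state 1: 0a->1.
b: 0b undefined. 0b->0: no, bb/b meet in 0. 0b->1: ok.
aa: 1a undefined. 1a->0: no, aaaaaab/b meet in 1. 1a->1: no, aa/b meet in 1. Open state 2: 1a->2.
ab: 1b undefined. 1b->0: no, ababbbb/b meet in 1. 1b->1: no, bb/b meet in 1. 1b->2: ok.
aaa: 2a undefined. 2a->0: no, aa/bbaba meet in 2. 2a->1: ok.
aab: 2b undefined. 2b->0: no, aabbabb/b meet in 1. 2b->1: no, bbbab/b meet in 1. 2b->2: no, bbaaba/b meet in 1. Open state 3: 2b->3.
aabb: 3b undefined. 3b->0: no, ababbbb/b meet in 1. 3b->1: no, aabbabb/b meet in 1. 3b->2: ok.
bbba: 3a undefined. 3a->0: no, bbbab/b meet in 1. 3a->1: no, bbaaba/b meet in 1. 3a->2: ok.
All examples now run through 4 states with every (state, symbol) defined. Accept strings end in {2,3}, Reject strings end in {1}; accept={2,3}.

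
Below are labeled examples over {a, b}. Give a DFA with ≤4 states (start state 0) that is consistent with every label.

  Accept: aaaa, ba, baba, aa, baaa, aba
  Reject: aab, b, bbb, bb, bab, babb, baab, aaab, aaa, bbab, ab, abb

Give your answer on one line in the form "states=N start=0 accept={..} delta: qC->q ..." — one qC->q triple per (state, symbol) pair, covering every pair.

State merging on the prefix tree: take the shortest (then alphabetical) example prefix whose next move is undefined and point that move at state 0, else 1, else 2, ...; a target is out if some Accept/Reject pair would then sit in one state with the same input left (inseparable). If every existing state is out, open a new one.
a: 0a undefined. 0a->0: no, aaaa/aaa meet in 0. Open state 1: 0a->1.
b: 0b undefined. 0b->0: no, baaa/aaa meet in 1 with "aa" left. 0b->1: ok.
aa: 1a undefined. 1a->0: ok.
ab: 1b undefined. 1b->0: no, aaaa/bb meet in 0. 1b->1: ok.
All examples now run through 2 states with every (state, symbol) defined. Accept strings end in {0}, Reject strings end in {1}; accept={0}.

states=2 start=0 accept={0} delta: 0a->1 0b->1 1a->0 1b->1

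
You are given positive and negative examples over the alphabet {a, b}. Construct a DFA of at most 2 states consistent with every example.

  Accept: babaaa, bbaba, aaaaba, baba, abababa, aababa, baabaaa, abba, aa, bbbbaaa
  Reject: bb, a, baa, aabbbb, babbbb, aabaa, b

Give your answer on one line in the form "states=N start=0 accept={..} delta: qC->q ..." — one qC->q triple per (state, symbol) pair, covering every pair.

State merging on the prefix tree: take the shortest (then alphabetical) example prefix whose next move is undefined and point that move at state 0, else 1, else 2, ...; a target is out if some Accept/Reject pair would then sit in one state with the same input left (inseparable). If every existing state is out, open a new one.
a: 0a undefined. 0a->0: no, aa/a meet in 0. Open state 1: 0a->1.
b: 0b undefined. 0b->0: no, aa/baa meet in 1 with "a" left. 0b->1: ok.
aa: 1a undefined. 1a->0: ok.
ab: 1b undefined. 1b->0: no, babaaa/bb meet in 0. 1b->1: ok.
All examples now run through 2 states with every (state, symbol) defined. Accept strings end in {0}, Reject strings end in {1}; accept={0}.

states=2 start=0 accept={0} delta: 0a->1 0b->1 1a->0 1b->1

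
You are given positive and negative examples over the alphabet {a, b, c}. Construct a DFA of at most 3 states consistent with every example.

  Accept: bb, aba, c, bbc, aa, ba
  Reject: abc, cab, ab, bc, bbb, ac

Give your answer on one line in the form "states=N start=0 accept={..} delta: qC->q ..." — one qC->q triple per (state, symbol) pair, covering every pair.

Grow the machine one transition at a time. Run the examples from 0; the earliest place one falls off (shortest prefix, ties alphabetical) gets sent to the lowest-numbered state that keeps every Accept/Reject pair distinguishable — a pair clashes when both reach the same state with identical unread suffix — and to a fresh state only if none does.
a: 0a undefined. 0a->0: no, c/ac meet in 0 with "c" left. Open state 1: 0a->1.
b: 0b undefined. 0b->0: no, bb/bbb meet in 0. 0b->1: no, bb/ab meet in 1 with "b" left. Open state 2: 0b->2.
c: 0c undefined. 0c->0: ok.
aa: 1a undefined. 1a->0: ok.
ab: 1b undefined. 1b->0: no, c/abc meet in 0. 1b->1: ok.
ac: 1c undefined. 1c->0: no, aba/abc meet in 0. 1c->1: ok.
ba: 2a undefined. 2a->0: ok.
bb: 2b undefined. 2b->0: ok.
bc: 2c undefined. 2c->0: no, bb/bc meet in 0. 2c->1: ok.
All examples now run through 3 states with every (state, symbol) defined. Accept strings end in {0}, Reject strings end in {1,2}; accept={0}.

states=3 start=0 accept={0} delta: 0a->1 0b->2 0c->0 1a->0 1b->1 1c->1 2a->0 2b->0 2c->1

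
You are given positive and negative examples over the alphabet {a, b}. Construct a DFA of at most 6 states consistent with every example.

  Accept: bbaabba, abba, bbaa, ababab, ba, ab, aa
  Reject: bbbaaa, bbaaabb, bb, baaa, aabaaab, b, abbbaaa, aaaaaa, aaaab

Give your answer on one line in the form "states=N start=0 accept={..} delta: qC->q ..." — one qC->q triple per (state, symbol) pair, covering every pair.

states=4 start=0 accept={1,2} delta: 0a->1 0b->0 1a->2 1b->1 2a->3 2b->0 3a->3 3b->0

Fold the examples into a partial DFA from state 0: repeatedly fix the first undefined (state, symbol) met by the shortest-then-alphabetical prefix, trying targets in increasing order and rejecting any under which an Accept and a Reject string meet in one state with the same remainder; add a state when all current targets are rejected. Accepting states are where Accept strings end.
a: 0a undefined. 0a->0: no, ab/b meet in 0 with "b" left. Open state 1: 0a->1.
b: 0b undefined. 0b->0: ok.
aa: 1a undefined. 1a->0: no, bbaabba/bbbaaa meet in 1. 1a->1: no, bbaa/bbbaaa meet in 1. Open state 2: 1a->2.
ab: 1b undefined. 1b->0: no, ababab/bb meet in 0. 1b->1: ok.
aaa: 2a undefined. 2a->0: no, ba/abbbaaa meet in 1. 2a->1: no, abba/abbbaaa meet in 2. 2a->2: no, abba/bbbaaa meet in 2. Open state 3: 2a->3.
aab: 2b undefined. 2b->0: ok.
aaaa: 3a undefined. 3a->0: no, abba/aaaaaa meet in 2. 3a->1: no, bbaabba/abbbaaa meet in 1. 3a->2: no, abba/abbbaaa meet in 2. 3a->3: ok.
aaaab: 3b undefined. 3b->0: ok.
All examples now run through 4 states with every (state, symbol) defined. Accept strings end in {1,2}, Reject strings end in {0,3}; accept={1,2}.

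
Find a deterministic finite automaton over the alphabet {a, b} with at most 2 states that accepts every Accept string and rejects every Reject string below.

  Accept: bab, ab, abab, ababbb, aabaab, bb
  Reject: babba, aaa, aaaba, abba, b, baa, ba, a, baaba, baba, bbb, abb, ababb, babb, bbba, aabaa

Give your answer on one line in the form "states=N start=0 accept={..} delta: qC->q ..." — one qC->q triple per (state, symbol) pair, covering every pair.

states=2 start=0 accept={0} delta: 0a->1 0b->1 1a->1 1b->0

Grow the machine one transition at a time. Run the examples from 0; the earliest place one falls off (shortest prefix, ties alphabetical) gets sent to the lowest-numbered state that keeps every Accept/Reject pair distinguishable — a pair clashes when both reach the same state with identical unread suffix — and to a fresh state only if none does.
a: 0a undefined. 0a->0: no, ab/b meet in 0 with "b" left. Open state 1: 0a->1.
b: 0b undefined. 0b->0: no, bb/b meet in 0. 0b->1: ok.
aa: 1a undefined. 1a->0: no, bab/aaa meet in 1. 1a->1: ok.
ab: 1b undefined. 1b->0: ok.
All examples now run through 2 states with every (state, symbol) defined. Accept strings end in {0}, Reject strings end in {1}; accept={0}.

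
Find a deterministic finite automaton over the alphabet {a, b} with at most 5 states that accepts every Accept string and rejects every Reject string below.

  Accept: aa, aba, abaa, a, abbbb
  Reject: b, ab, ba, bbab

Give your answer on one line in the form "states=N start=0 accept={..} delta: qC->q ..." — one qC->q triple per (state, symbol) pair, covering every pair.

states=4 start=0 accept={0,1} delta: 0a->1 0b->2 1a->0 1b->3 2a->2 2b->0 3a->0 3b->0

State merging on the prefix tree: take the shortest (then alphabetical) example prefix whose next move is undefined and point that move at state 0, else 1, else 2, ...; a target is out if some Accept/Reject pair would then sit in one state with the same input left (inseparable). If every existing state is out, open a new one.
a: 0a undefined. 0a->0: no, aba/ba meet in 0 with "ba" left. Open state 1: 0a->1.
b: 0b undefined. 0b->0: no, a/ba meet in 1. 0b->1: no, aa/ba meet in 1 with "a" left. Open state 2: 0b->2.
aa: 1a undefined. 1a->0: ok.
ab: 1b undefined. 1b->0: no, aa/ab meet in 0. 1b->1: no, abaa/ab meet in 1. 1b->2: no, aba/ba meet in 2 with "a" left. Open state 3: 1b->3.
ba: 2a undefined. 2a->0: no, aa/ba meet in 0. 2a->1: no, a/ba meet in 1. 2a->2: ok.
bb: 2b undefined. 2b->0: ok.
aba: 3a undefined. 3a->0: ok.
abb: 3b undefined. 3b->0: ok.
All examples now run through 4 states with every (state, symbol) defined. Accept strings end in {0,1}, Reject strings end in {2,3}; accept={0,1}.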